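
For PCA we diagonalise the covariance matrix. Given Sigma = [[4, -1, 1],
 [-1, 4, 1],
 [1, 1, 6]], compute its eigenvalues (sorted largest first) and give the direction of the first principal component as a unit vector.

Step 1 — characteristic polynomial p(λ) = det(λI - Sigma) = λ³ - tr·λ² + c_1·λ - det, where tr = trace, c_1 = sum of the principal 2×2 minors, det = det(Sigma):
  tr = 4 + 4 + 6 = 14,
  c_1 = (4·4 - (-1)²) + (4·6 - (1)²) + (4·6 - (1)²) = 15 + 23 + 23 = 61,
  det = 4·(4·6 - (1)²) - (-1)·((-1)·6 - (1)·(1)) + (1)·((-1)·(1) - 4·(1)) = 4·(23) - (-1)·(-7) + (1)·(-5) = 80.
  So p(λ) = λ³ - 14λ² + 61λ - 80.
Step 2 — look for an integer root (rational root theorem: any rational root is an integer divisor of 80). Testing λ = 5:
  p(5) = 125 - 350 + 305 - 80 = 0  ✓
  Dividing out (λ - 5): p(λ) = (λ - 5)(λ² - 9λ + 16).
Step 3 — remaining eigenvalues from the quadratic λ² - 9λ + 16 = 0:
  Δ = 9² - 4·16 = 81 - 64 = 17,  λ = (9 ± √17)/2 = (9 ± 4.1231)/2 ≈ 6.5616 or 2.4384.
  Sorted: λ_1 = 6.5616,  λ_2 = 5,  λ_3 = 2.4384  (check: sum = 14 = tr ✓).

Step 4 — unit eigenvector for λ_1 ≈ 6.5616: v spans the null space of (Sigma - λ_1 I), whose rows are
  r_1 = (-2.5616, -1, 1),  r_2 = (-1, -2.5616, 1),  r_3 = (1, 1, -0.5616).
  v is orthogonal to every row, so take v ∝ r_1 × r_2 = ((-1)·(1) - (1)·(-2.5616), (1)·(-1) - (-2.5616)·(1), (-2.5616)·(-2.5616) - (-1)·(-1)) ≈ (1.5616, 1.5616, 5.5616).
  Let u = (1.5616, 1.5616, 5.5616).
  ||u|| = √((1.5616)² + (1.5616)² + (5.5616)²) = √(35.8078) ≈ 5.984,  v_1 = u/||u|| ≈ (0.261, 0.261, 0.9294) (||v_1|| = 1).

λ_1 = 6.5616,  λ_2 = 5,  λ_3 = 2.4384;  v_1 ≈ (0.261, 0.261, 0.9294)


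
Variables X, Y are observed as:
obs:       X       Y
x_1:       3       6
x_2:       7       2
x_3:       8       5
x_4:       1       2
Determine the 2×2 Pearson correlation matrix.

Step 1 — column means:
  mean(X) = (3 + 7 + 8 + 1) / 4 = 19/4 = 4.75
  mean(Y) = (6 + 2 + 5 + 2) / 4 = 15/4 = 3.75

Step 2 — sample variances and covariances s[i,j] = (1/(n-1)) · Σ_k (x_{k,i} - mean_i) · (x_{k,j} - mean_j), with n-1 = 3:
  s[X,X] = ((-1.75)·(-1.75) + (2.25)·(2.25) + (3.25)·(3.25) + (-3.75)·(-3.75)) / 3 = 32.75/3 = 10.9167
  s[X,Y] = ((-1.75)·(2.25) + (2.25)·(-1.75) + (3.25)·(1.25) + (-3.75)·(-1.75)) / 3 = 2.75/3 = 0.9167
  s[Y,Y] = ((2.25)·(2.25) + (-1.75)·(-1.75) + (1.25)·(1.25) + (-1.75)·(-1.75)) / 3 = 12.75/3 = 4.25
  Sample standard deviations s_i = √(s[i,i]):
  s(X) = √(10.9167) = 3.304
  s(Y) = √(4.25) = 2.0616

Step 3 — r_{ij} = s_{ij} / (s_i · s_j):
  r[X,X] = 1 (diagonal).
  r[X,Y] = 0.9167 / (3.304 · 2.0616) = 0.9167 / 6.8114 = 0.1346
  r[Y,Y] = 1 (diagonal).

R is symmetric with unit diagonal. Assembling:

R = [[1, 0.1346],
 [0.1346, 1]]


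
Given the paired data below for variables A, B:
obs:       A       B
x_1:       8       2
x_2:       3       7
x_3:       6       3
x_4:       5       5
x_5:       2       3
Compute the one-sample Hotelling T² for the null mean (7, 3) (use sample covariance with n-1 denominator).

Step 1 — sample mean vector:
  mean(A) = (8 + 3 + 6 + 5 + 2) / 5 = 24/5 = 4.8
  mean(B) = (2 + 7 + 3 + 5 + 3) / 5 = 20/5 = 4
  x̄ = (4.8, 4),  deviation x̄ - mu_0 = (4.8, 4) - (7, 3) = (-2.2, 1).

Step 2 — sample covariance matrix, S[i,j] = (1/(n-1)) · Σ_k (x_{k,i} - mean_i) · (x_{k,j} - mean_j), divisor n-1 = 4:
  S[A,A] = ((3.2)·(3.2) + (-1.8)·(-1.8) + (1.2)·(1.2) + (0.2)·(0.2) + (-2.8)·(-2.8)) / 4 = 22.8/4 = 5.7
  S[A,B] = ((3.2)·(-2) + (-1.8)·(3) + (1.2)·(-1) + (0.2)·(1) + (-2.8)·(-1)) / 4 = -10/4 = -2.5
  S[B,B] = ((-2)·(-2) + (3)·(3) + (-1)·(-1) + (1)·(1) + (-1)·(-1)) / 4 = 16/4 = 4
  S = [[5.7, -2.5],
 [-2.5, 4]].

Step 3 — invert S. det(S) = 5.7·4 - (-2.5)² = 16.55.
  S^{-1} = (1/det) · [[d, -b], [-b, a]] = [[0.2417, 0.1511],
 [0.1511, 0.3444]].

Step 4 — quadratic form (x̄ - mu_0)^T · S^{-1} · (x̄ - mu_0):
  S^{-1} · (x̄ - mu_0) = (-0.3807, 0.0121),
  (x̄ - mu_0)^T · [...] = (-2.2)·(-0.3807) + (1)·(0.0121) = 0.8495.

Step 5 — scale by n: T² = 5 · 0.8495 = 4.2477.

T² ≈ 4.2477


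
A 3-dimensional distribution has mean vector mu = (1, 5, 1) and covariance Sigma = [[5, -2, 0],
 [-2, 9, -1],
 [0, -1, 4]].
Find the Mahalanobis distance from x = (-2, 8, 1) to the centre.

Step 1 — centre the observation: (x - mu) = (-3, 3, 0).

Step 2 — invert Sigma (cofactor / det for 3×3, or solve directly):
  Sigma^{-1} = [[0.2201, 0.0503, 0.0126],
 [0.0503, 0.1258, 0.0314],
 [0.0126, 0.0314, 0.2579]].

Step 3 — form the quadratic (x - mu)^T · Sigma^{-1} · (x - mu):
  Sigma^{-1} · (x - mu) = (-0.5094, 0.2264, 0.0566).
  (x - mu)^T · [Sigma^{-1} · (x - mu)] = (-3)·(-0.5094) + (3)·(0.2264) + (0)·(0.0566) = 2.2075.

Step 4 — take square root: d = √(2.2075) ≈ 1.4858.

d(x, mu) = √(2.2075) ≈ 1.4858


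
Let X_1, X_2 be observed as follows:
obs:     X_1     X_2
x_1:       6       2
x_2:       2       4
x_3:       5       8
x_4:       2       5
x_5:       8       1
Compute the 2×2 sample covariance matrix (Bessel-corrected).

Step 1 — column means:
  mean(X_1) = (6 + 2 + 5 + 2 + 8) / 5 = 23/5 = 4.6
  mean(X_2) = (2 + 4 + 8 + 5 + 1) / 5 = 20/5 = 4

Step 2 — sample covariance S[i,j] = (1/(n-1)) · Σ_k (x_{k,i} - mean_i) · (x_{k,j} - mean_j), with n-1 = 4.
  S[X_1,X_1] = ((1.4)·(1.4) + (-2.6)·(-2.6) + (0.4)·(0.4) + (-2.6)·(-2.6) + (3.4)·(3.4)) / 4 = 27.2/4 = 6.8
  S[X_1,X_2] = ((1.4)·(-2) + (-2.6)·(0) + (0.4)·(4) + (-2.6)·(1) + (3.4)·(-3)) / 4 = -14/4 = -3.5
  S[X_2,X_2] = ((-2)·(-2) + (0)·(0) + (4)·(4) + (1)·(1) + (-3)·(-3)) / 4 = 30/4 = 7.5

S is symmetric (S[j,i] = S[i,j]). Assembling:

S = [[6.8, -3.5],
 [-3.5, 7.5]]


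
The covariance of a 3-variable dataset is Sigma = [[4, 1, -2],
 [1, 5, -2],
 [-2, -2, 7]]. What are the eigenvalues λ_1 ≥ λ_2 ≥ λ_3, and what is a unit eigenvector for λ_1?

Step 1 — characteristic polynomial p(λ) = det(λI - Sigma) = λ³ - tr·λ² + c_1·λ - det, where tr = trace, c_1 = sum of the principal 2×2 minors, det = det(Sigma):
  tr = 4 + 5 + 7 = 16,
  c_1 = (4·5 - (1)²) + (4·7 - (-2)²) + (5·7 - (-2)²) = 19 + 24 + 31 = 74,
  det = 4·(5·7 - (-2)²) - (1)·((1)·7 - (-2)·(-2)) + (-2)·((1)·(-2) - 5·(-2)) = 4·(31) - (1)·(3) + (-2)·(8) = 105.
  So p(λ) = λ³ - 16λ² + 74λ - 105.
Step 2 — look for an integer root (rational root theorem: any rational root is an integer divisor of 105). Testing λ = 3:
  p(3) = 27 - 144 + 222 - 105 = 0  ✓
  Dividing out (λ - 3): p(λ) = (λ - 3)(λ² - 13λ + 35).
Step 3 — remaining eigenvalues from the quadratic λ² - 13λ + 35 = 0:
  Δ = 13² - 4·35 = 169 - 140 = 29,  λ = (13 ± √29)/2 = (13 ± 5.3852)/2 ≈ 9.1926 or 3.8074.
  Sorted: λ_1 = 9.1926,  λ_2 = 3.8074,  λ_3 = 3  (check: sum = 16 = tr ✓).

Step 4 — unit eigenvector for λ_1 ≈ 9.1926: v spans the null space of (Sigma - λ_1 I), whose rows are
  r_1 = (-5.1926, 1, -2),  r_2 = (1, -4.1926, -2),  r_3 = (-2, -2, -2.1926).
  v is orthogonal to every row, so take v ∝ r_1 × r_2 = ((1)·(-2) - (-2)·(-4.1926), (-2)·(1) - (-5.1926)·(-2), (-5.1926)·(-4.1926) - (1)·(1)) ≈ (-10.3852, -12.3852, 20.7703).
  Rescale (multiply by -1 so the first nonzero entry is positive): u = (10.3852, 12.3852, -20.7703).
  ||u|| = √((10.3852)² + (12.3852)² + (-20.7703)²) = √(692.6505) ≈ 26.3183,  v_1 = u/||u|| ≈ (0.3946, 0.4706, -0.7892) (||v_1|| = 1).

λ_1 = 9.1926,  λ_2 = 3.8074,  λ_3 = 3;  v_1 ≈ (0.3946, 0.4706, -0.7892)


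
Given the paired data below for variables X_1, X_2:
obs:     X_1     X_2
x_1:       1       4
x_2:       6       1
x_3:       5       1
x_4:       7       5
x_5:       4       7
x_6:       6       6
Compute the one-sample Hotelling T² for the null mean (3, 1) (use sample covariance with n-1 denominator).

Step 1 — sample mean vector:
  mean(X_1) = (1 + 6 + 5 + 7 + 4 + 6) / 6 = 29/6 = 4.8333
  mean(X_2) = (4 + 1 + 1 + 5 + 7 + 6) / 6 = 24/6 = 4
  x̄ = (4.8333, 4),  deviation x̄ - mu_0 = (4.8333, 4) - (3, 1) = (1.8333, 3).

Step 2 — sample covariance matrix, S[i,j] = (1/(n-1)) · Σ_k (x_{k,i} - mean_i) · (x_{k,j} - mean_j), divisor n-1 = 5:
  S[X_1,X_1] = ((-3.8333)·(-3.8333) + (1.1667)·(1.1667) + (0.1667)·(0.1667) + (2.1667)·(2.1667) + (-0.8333)·(-0.8333) + (1.1667)·(1.1667)) / 5 = 22.8333/5 = 4.5667
  S[X_1,X_2] = ((-3.8333)·(0) + (1.1667)·(-3) + (0.1667)·(-3) + (2.1667)·(1) + (-0.8333)·(3) + (1.1667)·(2)) / 5 = -2/5 = -0.4
  S[X_2,X_2] = ((0)·(0) + (-3)·(-3) + (-3)·(-3) + (1)·(1) + (3)·(3) + (2)·(2)) / 5 = 32/5 = 6.4
  S = [[4.5667, -0.4],
 [-0.4, 6.4]].

Step 3 — invert S. det(S) = 4.5667·6.4 - (-0.4)² = 29.0667.
  S^{-1} = (1/det) · [[d, -b], [-b, a]] = [[0.2202, 0.0138],
 [0.0138, 0.1571]].

Step 4 — quadratic form (x̄ - mu_0)^T · S^{-1} · (x̄ - mu_0):
  S^{-1} · (x̄ - mu_0) = (0.445, 0.4966),
  (x̄ - mu_0)^T · [...] = (1.8333)·(0.445) + (3)·(0.4966) = 2.3054.

Step 5 — scale by n: T² = 6 · 2.3054 = 13.8326.

T² ≈ 13.8326


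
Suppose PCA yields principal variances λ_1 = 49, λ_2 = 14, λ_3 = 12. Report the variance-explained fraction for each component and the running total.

Step 1 — total variance = trace(Sigma) = Σ λ_i = 49 + 14 + 12 = 75.

Step 2 — fraction explained by component i = λ_i / Σ λ:
  PC1: 49/75 = 0.6533
  PC2: 14/75 = 0.1867
  PC3: 12/75 = 0.16

Step 3 — cumulative fraction after k components = (λ_1 + ... + λ_k) / Σ λ:
  k = 1: 49/75 = 0.6533
  k = 2: (49 + 14)/75 = 63/75 = 0.84
  k = 3: (49 + 14 + 12)/75 = 75/75 = 1

Summary (fraction, with percent):

explained: PC1 0.6533 (65.33%), PC2 0.1867 (18.67%), PC3 0.16 (16%);  cumulative: 0.6533, 0.84, 1


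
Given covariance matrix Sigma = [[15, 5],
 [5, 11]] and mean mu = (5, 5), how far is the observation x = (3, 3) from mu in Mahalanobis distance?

Step 1 — centre the observation: (x - mu) = (-2, -2).

Step 2 — invert Sigma. det(Sigma) = 15·11 - (5)² = 140.
  Sigma^{-1} = (1/det) · [[d, -b], [-b, a]] = [[0.0786, -0.0357],
 [-0.0357, 0.1071]].

Step 3 — form the quadratic (x - mu)^T · Sigma^{-1} · (x - mu):
  Sigma^{-1} · (x - mu) = (-0.0857, -0.1429).
  (x - mu)^T · [Sigma^{-1} · (x - mu)] = (-2)·(-0.0857) + (-2)·(-0.1429) = 0.4571.

Step 4 — take square root: d = √(0.4571) ≈ 0.6761.

d(x, mu) = √(0.4571) ≈ 0.6761


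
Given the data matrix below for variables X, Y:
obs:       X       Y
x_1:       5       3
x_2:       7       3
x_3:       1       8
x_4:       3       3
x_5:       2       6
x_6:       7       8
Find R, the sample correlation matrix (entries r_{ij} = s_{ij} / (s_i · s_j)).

Step 1 — column means:
  mean(X) = (5 + 7 + 1 + 3 + 2 + 7) / 6 = 25/6 = 4.1667
  mean(Y) = (3 + 3 + 8 + 3 + 6 + 8) / 6 = 31/6 = 5.1667

Step 2 — sample variances and covariances s[i,j] = (1/(n-1)) · Σ_k (x_{k,i} - mean_i) · (x_{k,j} - mean_j), with n-1 = 5:
  s[X,X] = ((0.8333)·(0.8333) + (2.8333)·(2.8333) + (-3.1667)·(-3.1667) + (-1.1667)·(-1.1667) + (-2.1667)·(-2.1667) + (2.8333)·(2.8333)) / 5 = 32.8333/5 = 6.5667
  s[X,Y] = ((0.8333)·(-2.1667) + (2.8333)·(-2.1667) + (-3.1667)·(2.8333) + (-1.1667)·(-2.1667) + (-2.1667)·(0.8333) + (2.8333)·(2.8333)) / 5 = -8.1667/5 = -1.6333
  s[Y,Y] = ((-2.1667)·(-2.1667) + (-2.1667)·(-2.1667) + (2.8333)·(2.8333) + (-2.1667)·(-2.1667) + (0.8333)·(0.8333) + (2.8333)·(2.8333)) / 5 = 30.8333/5 = 6.1667
  Sample standard deviations s_i = √(s[i,i]):
  s(X) = √(6.5667) = 2.5626
  s(Y) = √(6.1667) = 2.4833

Step 3 — r_{ij} = s_{ij} / (s_i · s_j):
  r[X,X] = 1 (diagonal).
  r[X,Y] = -1.6333 / (2.5626 · 2.4833) = -1.6333 / 6.3635 = -0.2567
  r[Y,Y] = 1 (diagonal).

R is symmetric with unit diagonal. Assembling:

R = [[1, -0.2567],
 [-0.2567, 1]]


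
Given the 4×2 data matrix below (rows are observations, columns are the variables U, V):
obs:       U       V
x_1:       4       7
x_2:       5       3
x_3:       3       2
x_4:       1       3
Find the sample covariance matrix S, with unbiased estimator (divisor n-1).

Step 1 — column means:
  mean(U) = (4 + 5 + 3 + 1) / 4 = 13/4 = 3.25
  mean(V) = (7 + 3 + 2 + 3) / 4 = 15/4 = 3.75

Step 2 — sample covariance S[i,j] = (1/(n-1)) · Σ_k (x_{k,i} - mean_i) · (x_{k,j} - mean_j), with n-1 = 3.
  S[U,U] = ((0.75)·(0.75) + (1.75)·(1.75) + (-0.25)·(-0.25) + (-2.25)·(-2.25)) / 3 = 8.75/3 = 2.9167
  S[U,V] = ((0.75)·(3.25) + (1.75)·(-0.75) + (-0.25)·(-1.75) + (-2.25)·(-0.75)) / 3 = 3.25/3 = 1.0833
  S[V,V] = ((3.25)·(3.25) + (-0.75)·(-0.75) + (-1.75)·(-1.75) + (-0.75)·(-0.75)) / 3 = 14.75/3 = 4.9167

S is symmetric (S[j,i] = S[i,j]). Assembling:

S = [[2.9167, 1.0833],
 [1.0833, 4.9167]]


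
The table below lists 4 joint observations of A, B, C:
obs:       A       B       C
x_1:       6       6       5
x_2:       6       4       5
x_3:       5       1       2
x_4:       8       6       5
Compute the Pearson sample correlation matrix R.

Step 1 — column means:
  mean(A) = (6 + 6 + 5 + 8) / 4 = 25/4 = 6.25
  mean(B) = (6 + 4 + 1 + 6) / 4 = 17/4 = 4.25
  mean(C) = (5 + 5 + 2 + 5) / 4 = 17/4 = 4.25

Step 2 — sample variances and covariances s[i,j] = (1/(n-1)) · Σ_k (x_{k,i} - mean_i) · (x_{k,j} - mean_j), with n-1 = 3:
  s[A,A] = ((-0.25)·(-0.25) + (-0.25)·(-0.25) + (-1.25)·(-1.25) + (1.75)·(1.75)) / 3 = 4.75/3 = 1.5833
  s[A,B] = ((-0.25)·(1.75) + (-0.25)·(-0.25) + (-1.25)·(-3.25) + (1.75)·(1.75)) / 3 = 6.75/3 = 2.25
  s[A,C] = ((-0.25)·(0.75) + (-0.25)·(0.75) + (-1.25)·(-2.25) + (1.75)·(0.75)) / 3 = 3.75/3 = 1.25
  s[B,B] = ((1.75)·(1.75) + (-0.25)·(-0.25) + (-3.25)·(-3.25) + (1.75)·(1.75)) / 3 = 16.75/3 = 5.5833
  s[B,C] = ((1.75)·(0.75) + (-0.25)·(0.75) + (-3.25)·(-2.25) + (1.75)·(0.75)) / 3 = 9.75/3 = 3.25
  s[C,C] = ((0.75)·(0.75) + (0.75)·(0.75) + (-2.25)·(-2.25) + (0.75)·(0.75)) / 3 = 6.75/3 = 2.25
  Sample standard deviations s_i = √(s[i,i]):
  s(A) = √(1.5833) = 1.2583
  s(B) = √(5.5833) = 2.3629
  s(C) = √(2.25) = 1.5

Step 3 — r_{ij} = s_{ij} / (s_i · s_j):
  r[A,A] = 1 (diagonal).
  r[A,B] = 2.25 / (1.2583 · 2.3629) = 2.25 / 2.9733 = 0.7567
  r[A,C] = 1.25 / (1.2583 · 1.5) = 1.25 / 1.8875 = 0.6623
  r[B,B] = 1 (diagonal).
  r[B,C] = 3.25 / (2.3629 · 1.5) = 3.25 / 3.5444 = 0.9169
  r[C,C] = 1 (diagonal).

R is symmetric with unit diagonal. Assembling:

R = [[1, 0.7567, 0.6623],
 [0.7567, 1, 0.9169],
 [0.6623, 0.9169, 1]]


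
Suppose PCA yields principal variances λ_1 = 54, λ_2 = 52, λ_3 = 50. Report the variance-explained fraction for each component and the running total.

Step 1 — total variance = trace(Sigma) = Σ λ_i = 54 + 52 + 50 = 156.

Step 2 — fraction explained by component i = λ_i / Σ λ:
  PC1: 54/156 = 0.3462
  PC2: 52/156 = 0.3333
  PC3: 50/156 = 0.3205

Step 3 — cumulative fraction after k components = (λ_1 + ... + λ_k) / Σ λ:
  k = 1: 54/156 = 0.3462
  k = 2: (54 + 52)/156 = 106/156 = 0.6795
  k = 3: (54 + 52 + 50)/156 = 156/156 = 1

Summary (fraction, with percent):

explained: PC1 0.3462 (34.62%), PC2 0.3333 (33.33%), PC3 0.3205 (32.05%);  cumulative: 0.3462, 0.6795, 1


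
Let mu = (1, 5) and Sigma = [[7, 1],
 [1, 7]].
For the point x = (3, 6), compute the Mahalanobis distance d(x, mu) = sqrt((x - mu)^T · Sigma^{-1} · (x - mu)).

Step 1 — centre the observation: (x - mu) = (2, 1).

Step 2 — invert Sigma. det(Sigma) = 7·7 - (1)² = 48.
  Sigma^{-1} = (1/det) · [[d, -b], [-b, a]] = [[0.1458, -0.0208],
 [-0.0208, 0.1458]].

Step 3 — form the quadratic (x - mu)^T · Sigma^{-1} · (x - mu):
  Sigma^{-1} · (x - mu) = (0.2708, 0.1042).
  (x - mu)^T · [Sigma^{-1} · (x - mu)] = (2)·(0.2708) + (1)·(0.1042) = 0.6458.

Step 4 — take square root: d = √(0.6458) ≈ 0.8036.

d(x, mu) = √(0.6458) ≈ 0.8036


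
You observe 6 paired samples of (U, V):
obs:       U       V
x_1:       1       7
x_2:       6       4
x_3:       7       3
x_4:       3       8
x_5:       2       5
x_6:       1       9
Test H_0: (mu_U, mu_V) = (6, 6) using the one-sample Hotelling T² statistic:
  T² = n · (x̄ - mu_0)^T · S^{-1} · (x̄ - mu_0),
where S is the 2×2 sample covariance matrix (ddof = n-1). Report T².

Step 1 — sample mean vector:
  mean(U) = (1 + 6 + 7 + 3 + 2 + 1) / 6 = 20/6 = 3.3333
  mean(V) = (7 + 4 + 3 + 8 + 5 + 9) / 6 = 36/6 = 6
  x̄ = (3.3333, 6),  deviation x̄ - mu_0 = (3.3333, 6) - (6, 6) = (-2.6667, 0).

Step 2 — sample covariance matrix, S[i,j] = (1/(n-1)) · Σ_k (x_{k,i} - mean_i) · (x_{k,j} - mean_j), divisor n-1 = 5:
  S[U,U] = ((-2.3333)·(-2.3333) + (2.6667)·(2.6667) + (3.6667)·(3.6667) + (-0.3333)·(-0.3333) + (-1.3333)·(-1.3333) + (-2.3333)·(-2.3333)) / 5 = 33.3333/5 = 6.6667
  S[U,V] = ((-2.3333)·(1) + (2.6667)·(-2) + (3.6667)·(-3) + (-0.3333)·(2) + (-1.3333)·(-1) + (-2.3333)·(3)) / 5 = -25/5 = -5
  S[V,V] = ((1)·(1) + (-2)·(-2) + (-3)·(-3) + (2)·(2) + (-1)·(-1) + (3)·(3)) / 5 = 28/5 = 5.6
  S = [[6.6667, -5],
 [-5, 5.6]].

Step 3 — invert S. det(S) = 6.6667·5.6 - (-5)² = 12.3333.
  S^{-1} = (1/det) · [[d, -b], [-b, a]] = [[0.4541, 0.4054],
 [0.4054, 0.5405]].

Step 4 — quadratic form (x̄ - mu_0)^T · S^{-1} · (x̄ - mu_0):
  S^{-1} · (x̄ - mu_0) = (-1.2108, -1.0811),
  (x̄ - mu_0)^T · [...] = (-2.6667)·(-1.2108) + (0)·(-1.0811) = 3.2288.

Step 5 — scale by n: T² = 6 · 3.2288 = 19.373.

T² ≈ 19.373


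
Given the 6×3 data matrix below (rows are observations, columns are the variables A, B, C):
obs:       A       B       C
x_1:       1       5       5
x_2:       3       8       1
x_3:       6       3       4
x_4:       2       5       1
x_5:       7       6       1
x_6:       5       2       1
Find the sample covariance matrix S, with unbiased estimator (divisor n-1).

Step 1 — column means:
  mean(A) = (1 + 3 + 6 + 2 + 7 + 5) / 6 = 24/6 = 4
  mean(B) = (5 + 8 + 3 + 5 + 6 + 2) / 6 = 29/6 = 4.8333
  mean(C) = (5 + 1 + 4 + 1 + 1 + 1) / 6 = 13/6 = 2.1667

Step 2 — sample covariance S[i,j] = (1/(n-1)) · Σ_k (x_{k,i} - mean_i) · (x_{k,j} - mean_j), with n-1 = 5.
  S[A,A] = ((-3)·(-3) + (-1)·(-1) + (2)·(2) + (-2)·(-2) + (3)·(3) + (1)·(1)) / 5 = 28/5 = 5.6
  S[A,B] = ((-3)·(0.1667) + (-1)·(3.1667) + (2)·(-1.8333) + (-2)·(0.1667) + (3)·(1.1667) + (1)·(-2.8333)) / 5 = -7/5 = -1.4
  S[A,C] = ((-3)·(2.8333) + (-1)·(-1.1667) + (2)·(1.8333) + (-2)·(-1.1667) + (3)·(-1.1667) + (1)·(-1.1667)) / 5 = -6/5 = -1.2
  S[B,B] = ((0.1667)·(0.1667) + (3.1667)·(3.1667) + (-1.8333)·(-1.8333) + (0.1667)·(0.1667) + (1.1667)·(1.1667) + (-2.8333)·(-2.8333)) / 5 = 22.8333/5 = 4.5667
  S[B,C] = ((0.1667)·(2.8333) + (3.1667)·(-1.1667) + (-1.8333)·(1.8333) + (0.1667)·(-1.1667) + (1.1667)·(-1.1667) + (-2.8333)·(-1.1667)) / 5 = -4.8333/5 = -0.9667
  S[C,C] = ((2.8333)·(2.8333) + (-1.1667)·(-1.1667) + (1.8333)·(1.8333) + (-1.1667)·(-1.1667) + (-1.1667)·(-1.1667) + (-1.1667)·(-1.1667)) / 5 = 16.8333/5 = 3.3667

S is symmetric (S[j,i] = S[i,j]). Assembling:

S = [[5.6, -1.4, -1.2],
 [-1.4, 4.5667, -0.9667],
 [-1.2, -0.9667, 3.3667]]


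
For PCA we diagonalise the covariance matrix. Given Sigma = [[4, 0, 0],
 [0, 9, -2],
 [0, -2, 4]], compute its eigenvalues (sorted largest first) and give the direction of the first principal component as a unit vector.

Step 1 — characteristic polynomial p(λ) = det(λI - Sigma) = λ³ - tr·λ² + c_1·λ - det, where tr = trace, c_1 = sum of the principal 2×2 minors, det = det(Sigma):
  tr = 4 + 9 + 4 = 17,
  c_1 = (4·9 - (0)²) + (4·4 - (0)²) + (9·4 - (-2)²) = 36 + 16 + 32 = 84,
  det = 4·(9·4 - (-2)²) - (0)·((0)·4 - (-2)·(0)) + (0)·((0)·(-2) - 9·(0)) = 4·(32) - (0)·(0) + (0)·(0) = 128.
  So p(λ) = λ³ - 17λ² + 84λ - 128.
Step 2 — look for an integer root (rational root theorem: any rational root is an integer divisor of 128). Testing λ = 4:
  p(4) = 64 - 272 + 336 - 128 = 0  ✓
  Dividing out (λ - 4): p(λ) = (λ - 4)(λ² - 13λ + 32).
Step 3 — remaining eigenvalues from the quadratic λ² - 13λ + 32 = 0:
  Δ = 13² - 4·32 = 169 - 128 = 41,  λ = (13 ± √41)/2 = (13 ± 6.4031)/2 ≈ 9.7016 or 3.2984.
  Sorted: λ_1 = 9.7016,  λ_2 = 4,  λ_3 = 3.2984  (check: sum = 17 = tr ✓).

Step 4 — unit eigenvector for λ_1 ≈ 9.7016: v spans the null space of (Sigma - λ_1 I), whose rows are
  r_1 = (-5.7016, 0, 0),  r_2 = (0, -0.7016, -2),  r_3 = (0, -2, -5.7016).
  v is orthogonal to every row, so take v ∝ r_1 × r_2 = ((0)·(-2) - (0)·(-0.7016), (0)·(0) - (-5.7016)·(-2), (-5.7016)·(-0.7016) - (0)·(0)) ≈ (0, -11.4031, 4).
  Rescale (multiply by -1 so the first nonzero entry is positive): u = (0, 11.4031, -4).
  ||u|| = √((0)² + (11.4031)² + (-4)²) = √(146.0312) ≈ 12.0843,  v_1 = u/||u|| ≈ (0, 0.9436, -0.331) (||v_1|| = 1).

λ_1 = 9.7016,  λ_2 = 4,  λ_3 = 3.2984;  v_1 ≈ (0, 0.9436, -0.331)


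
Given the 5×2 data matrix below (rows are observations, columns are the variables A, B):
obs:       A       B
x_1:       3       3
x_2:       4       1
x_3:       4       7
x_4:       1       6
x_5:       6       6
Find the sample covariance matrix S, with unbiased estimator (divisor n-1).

Step 1 — column means:
  mean(A) = (3 + 4 + 4 + 1 + 6) / 5 = 18/5 = 3.6
  mean(B) = (3 + 1 + 7 + 6 + 6) / 5 = 23/5 = 4.6

Step 2 — sample covariance S[i,j] = (1/(n-1)) · Σ_k (x_{k,i} - mean_i) · (x_{k,j} - mean_j), with n-1 = 4.
  S[A,A] = ((-0.6)·(-0.6) + (0.4)·(0.4) + (0.4)·(0.4) + (-2.6)·(-2.6) + (2.4)·(2.4)) / 4 = 13.2/4 = 3.3
  S[A,B] = ((-0.6)·(-1.6) + (0.4)·(-3.6) + (0.4)·(2.4) + (-2.6)·(1.4) + (2.4)·(1.4)) / 4 = 0.2/4 = 0.05
  S[B,B] = ((-1.6)·(-1.6) + (-3.6)·(-3.6) + (2.4)·(2.4) + (1.4)·(1.4) + (1.4)·(1.4)) / 4 = 25.2/4 = 6.3

S is symmetric (S[j,i] = S[i,j]). Assembling:

S = [[3.3, 0.05],
 [0.05, 6.3]]


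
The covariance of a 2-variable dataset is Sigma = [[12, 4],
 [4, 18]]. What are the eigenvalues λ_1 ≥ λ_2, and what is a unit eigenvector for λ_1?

Step 1 — characteristic polynomial of 2×2 Sigma:
  det(Sigma - λI) = λ² - trace · λ + det = 0.
  trace = 12 + 18 = 30, det = 12·18 - (4)² = 200.
Step 2 — discriminant:
  Δ = trace² - 4·det = 900 - 800 = 100.
Step 3 — eigenvalues:
  λ = (trace ± √Δ)/2 = (30 ± 10)/2,
  λ_1 = 20,  λ_2 = 10.

Step 4 — unit eigenvector for λ_1: solve (Sigma - λ_1 I)v = 0. First row:
  (12 - 20)·v_x + (4)·v_y = 0, i.e. (-8)·v_x + (4)·v_y = 0,
  so v ∝ (b, λ_1 - a) = (4, 8) = u.
  ||u|| = √((4)² + (8)²) = √(80) ≈ 8.9443,
  v_1 = u/||u|| ≈ (0.4472, 0.8944) (||v_1|| = 1).

λ_1 = 20,  λ_2 = 10;  v_1 ≈ (0.4472, 0.8944)


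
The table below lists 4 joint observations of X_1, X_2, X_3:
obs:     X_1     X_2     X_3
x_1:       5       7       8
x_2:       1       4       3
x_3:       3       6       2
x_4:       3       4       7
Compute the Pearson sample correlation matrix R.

Step 1 — column means:
  mean(X_1) = (5 + 1 + 3 + 3) / 4 = 12/4 = 3
  mean(X_2) = (7 + 4 + 6 + 4) / 4 = 21/4 = 5.25
  mean(X_3) = (8 + 3 + 2 + 7) / 4 = 20/4 = 5

Step 2 — sample variances and covariances s[i,j] = (1/(n-1)) · Σ_k (x_{k,i} - mean_i) · (x_{k,j} - mean_j), with n-1 = 3:
  s[X_1,X_1] = ((2)·(2) + (-2)·(-2) + (0)·(0) + (0)·(0)) / 3 = 8/3 = 2.6667
  s[X_1,X_2] = ((2)·(1.75) + (-2)·(-1.25) + (0)·(0.75) + (0)·(-1.25)) / 3 = 6/3 = 2
  s[X_1,X_3] = ((2)·(3) + (-2)·(-2) + (0)·(-3) + (0)·(2)) / 3 = 10/3 = 3.3333
  s[X_2,X_2] = ((1.75)·(1.75) + (-1.25)·(-1.25) + (0.75)·(0.75) + (-1.25)·(-1.25)) / 3 = 6.75/3 = 2.25
  s[X_2,X_3] = ((1.75)·(3) + (-1.25)·(-2) + (0.75)·(-3) + (-1.25)·(2)) / 3 = 3/3 = 1
  s[X_3,X_3] = ((3)·(3) + (-2)·(-2) + (-3)·(-3) + (2)·(2)) / 3 = 26/3 = 8.6667
  Sample standard deviations s_i = √(s[i,i]):
  s(X_1) = √(2.6667) = 1.633
  s(X_2) = √(2.25) = 1.5
  s(X_3) = √(8.6667) = 2.9439

Step 3 — r_{ij} = s_{ij} / (s_i · s_j):
  r[X_1,X_1] = 1 (diagonal).
  r[X_1,X_2] = 2 / (1.633 · 1.5) = 2 / 2.4495 = 0.8165
  r[X_1,X_3] = 3.3333 / (1.633 · 2.9439) = 3.3333 / 4.8074 = 0.6934
  r[X_2,X_2] = 1 (diagonal).
  r[X_2,X_3] = 1 / (1.5 · 2.9439) = 1 / 4.4159 = 0.2265
  r[X_3,X_3] = 1 (diagonal).

R is symmetric with unit diagonal. Assembling:

R = [[1, 0.8165, 0.6934],
 [0.8165, 1, 0.2265],
 [0.6934, 0.2265, 1]]


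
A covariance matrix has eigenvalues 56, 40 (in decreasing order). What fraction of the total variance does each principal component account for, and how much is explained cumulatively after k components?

Step 1 — total variance = trace(Sigma) = Σ λ_i = 56 + 40 = 96.

Step 2 — fraction explained by component i = λ_i / Σ λ:
  PC1: 56/96 = 0.5833
  PC2: 40/96 = 0.4167

Step 3 — cumulative fraction after k components = (λ_1 + ... + λ_k) / Σ λ:
  k = 1: 56/96 = 0.5833
  k = 2: (56 + 40)/96 = 96/96 = 1

Summary (fraction, with percent):

explained: PC1 0.5833 (58.33%), PC2 0.4167 (41.67%);  cumulative: 0.5833, 1


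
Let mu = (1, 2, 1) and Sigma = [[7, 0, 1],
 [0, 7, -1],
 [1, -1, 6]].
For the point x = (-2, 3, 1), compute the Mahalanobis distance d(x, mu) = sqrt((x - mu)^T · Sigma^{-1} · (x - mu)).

Step 1 — centre the observation: (x - mu) = (-3, 1, 0).

Step 2 — invert Sigma (cofactor / det for 3×3, or solve directly):
  Sigma^{-1} = [[0.1464, -0.0036, -0.025],
 [-0.0036, 0.1464, 0.025],
 [-0.025, 0.025, 0.175]].

Step 3 — form the quadratic (x - mu)^T · Sigma^{-1} · (x - mu):
  Sigma^{-1} · (x - mu) = (-0.4429, 0.1571, 0.1).
  (x - mu)^T · [Sigma^{-1} · (x - mu)] = (-3)·(-0.4429) + (1)·(0.1571) + (0)·(0.1) = 1.4857.

Step 4 — take square root: d = √(1.4857) ≈ 1.2189.

d(x, mu) = √(1.4857) ≈ 1.2189


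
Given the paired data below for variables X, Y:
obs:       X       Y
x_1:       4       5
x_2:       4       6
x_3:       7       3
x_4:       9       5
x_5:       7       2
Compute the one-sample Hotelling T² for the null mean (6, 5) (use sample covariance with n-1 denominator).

Step 1 — sample mean vector:
  mean(X) = (4 + 4 + 7 + 9 + 7) / 5 = 31/5 = 6.2
  mean(Y) = (5 + 6 + 3 + 5 + 2) / 5 = 21/5 = 4.2
  x̄ = (6.2, 4.2),  deviation x̄ - mu_0 = (6.2, 4.2) - (6, 5) = (0.2, -0.8).

Step 2 — sample covariance matrix, S[i,j] = (1/(n-1)) · Σ_k (x_{k,i} - mean_i) · (x_{k,j} - mean_j), divisor n-1 = 4:
  S[X,X] = ((-2.2)·(-2.2) + (-2.2)·(-2.2) + (0.8)·(0.8) + (2.8)·(2.8) + (0.8)·(0.8)) / 4 = 18.8/4 = 4.7
  S[X,Y] = ((-2.2)·(0.8) + (-2.2)·(1.8) + (0.8)·(-1.2) + (2.8)·(0.8) + (0.8)·(-2.2)) / 4 = -6.2/4 = -1.55
  S[Y,Y] = ((0.8)·(0.8) + (1.8)·(1.8) + (-1.2)·(-1.2) + (0.8)·(0.8) + (-2.2)·(-2.2)) / 4 = 10.8/4 = 2.7
  S = [[4.7, -1.55],
 [-1.55, 2.7]].

Step 3 — invert S. det(S) = 4.7·2.7 - (-1.55)² = 10.2875.
  S^{-1} = (1/det) · [[d, -b], [-b, a]] = [[0.2625, 0.1507],
 [0.1507, 0.4569]].

Step 4 — quadratic form (x̄ - mu_0)^T · S^{-1} · (x̄ - mu_0):
  S^{-1} · (x̄ - mu_0) = (-0.068, -0.3354),
  (x̄ - mu_0)^T · [...] = (0.2)·(-0.068) + (-0.8)·(-0.3354) = 0.2547.

Step 5 — scale by n: T² = 5 · 0.2547 = 1.2734.

T² ≈ 1.2734


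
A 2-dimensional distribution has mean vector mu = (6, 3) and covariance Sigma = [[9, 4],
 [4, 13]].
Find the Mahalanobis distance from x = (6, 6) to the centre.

Step 1 — centre the observation: (x - mu) = (0, 3).

Step 2 — invert Sigma. det(Sigma) = 9·13 - (4)² = 101.
  Sigma^{-1} = (1/det) · [[d, -b], [-b, a]] = [[0.1287, -0.0396],
 [-0.0396, 0.0891]].

Step 3 — form the quadratic (x - mu)^T · Sigma^{-1} · (x - mu):
  Sigma^{-1} · (x - mu) = (-0.1188, 0.2673).
  (x - mu)^T · [Sigma^{-1} · (x - mu)] = (0)·(-0.1188) + (3)·(0.2673) = 0.802.

Step 4 — take square root: d = √(0.802) ≈ 0.8955.

d(x, mu) = √(0.802) ≈ 0.8955


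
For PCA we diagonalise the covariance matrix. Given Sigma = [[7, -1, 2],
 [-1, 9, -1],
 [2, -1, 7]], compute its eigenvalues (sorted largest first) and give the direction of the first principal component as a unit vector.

Step 1 — characteristic polynomial p(λ) = det(λI - Sigma) = λ³ - tr·λ² + c_1·λ - det, where tr = trace, c_1 = sum of the principal 2×2 minors, det = det(Sigma):
  tr = 7 + 9 + 7 = 23,
  c_1 = (7·9 - (-1)²) + (7·7 - (2)²) + (9·7 - (-1)²) = 62 + 45 + 62 = 169,
  det = 7·(9·7 - (-1)²) - (-1)·((-1)·7 - (-1)·(2)) + (2)·((-1)·(-1) - 9·(2)) = 7·(62) - (-1)·(-5) + (2)·(-17) = 395.
  So p(λ) = λ³ - 23λ² + 169λ - 395.
Step 2 — look for an integer root (rational root theorem: any rational root is an integer divisor of 395). Testing λ = 5:
  p(5) = 125 - 575 + 845 - 395 = 0  ✓
  Dividing out (λ - 5): p(λ) = (λ - 5)(λ² - 18λ + 79).
Step 3 — remaining eigenvalues from the quadratic λ² - 18λ + 79 = 0:
  Δ = 18² - 4·79 = 324 - 316 = 8,  λ = (18 ± √8)/2 = (18 ± 2.8284)/2 ≈ 10.4142 or 7.5858.
  Sorted: λ_1 = 10.4142,  λ_2 = 7.5858,  λ_3 = 5  (check: sum = 23 = tr ✓).

Step 4 — unit eigenvector for λ_1 ≈ 10.4142: v spans the null space of (Sigma - λ_1 I), whose rows are
  r_1 = (-3.4142, -1, 2),  r_2 = (-1, -1.4142, -1),  r_3 = (2, -1, -3.4142).
  v is orthogonal to every row, so take v ∝ r_1 × r_2 = ((-1)·(-1) - (2)·(-1.4142), (2)·(-1) - (-3.4142)·(-1), (-3.4142)·(-1.4142) - (-1)·(-1)) ≈ (3.8284, -5.4142, 3.8284).
  Let u = (3.8284, -5.4142, 3.8284).
  ||u|| = √((3.8284)² + (-5.4142)² + (3.8284)²) = √(58.6274) ≈ 7.6569,  v_1 = u/||u|| ≈ (0.5, -0.7071, 0.5) (||v_1|| = 1).

λ_1 = 10.4142,  λ_2 = 7.5858,  λ_3 = 5;  v_1 ≈ (0.5, -0.7071, 0.5)


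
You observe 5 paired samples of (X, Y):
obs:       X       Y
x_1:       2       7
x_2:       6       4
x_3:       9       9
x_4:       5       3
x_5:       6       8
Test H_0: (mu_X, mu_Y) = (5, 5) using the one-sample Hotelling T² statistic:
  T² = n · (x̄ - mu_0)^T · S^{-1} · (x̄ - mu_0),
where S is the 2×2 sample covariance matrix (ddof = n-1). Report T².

Step 1 — sample mean vector:
  mean(X) = (2 + 6 + 9 + 5 + 6) / 5 = 28/5 = 5.6
  mean(Y) = (7 + 4 + 9 + 3 + 8) / 5 = 31/5 = 6.2
  x̄ = (5.6, 6.2),  deviation x̄ - mu_0 = (5.6, 6.2) - (5, 5) = (0.6, 1.2).

Step 2 — sample covariance matrix, S[i,j] = (1/(n-1)) · Σ_k (x_{k,i} - mean_i) · (x_{k,j} - mean_j), divisor n-1 = 4:
  S[X,X] = ((-3.6)·(-3.6) + (0.4)·(0.4) + (3.4)·(3.4) + (-0.6)·(-0.6) + (0.4)·(0.4)) / 4 = 25.2/4 = 6.3
  S[X,Y] = ((-3.6)·(0.8) + (0.4)·(-2.2) + (3.4)·(2.8) + (-0.6)·(-3.2) + (0.4)·(1.8)) / 4 = 8.4/4 = 2.1
  S[Y,Y] = ((0.8)·(0.8) + (-2.2)·(-2.2) + (2.8)·(2.8) + (-3.2)·(-3.2) + (1.8)·(1.8)) / 4 = 26.8/4 = 6.7
  S = [[6.3, 2.1],
 [2.1, 6.7]].

Step 3 — invert S. det(S) = 6.3·6.7 - (2.1)² = 37.8.
  S^{-1} = (1/det) · [[d, -b], [-b, a]] = [[0.1772, -0.0556],
 [-0.0556, 0.1667]].

Step 4 — quadratic form (x̄ - mu_0)^T · S^{-1} · (x̄ - mu_0):
  S^{-1} · (x̄ - mu_0) = (0.0397, 0.1667),
  (x̄ - mu_0)^T · [...] = (0.6)·(0.0397) + (1.2)·(0.1667) = 0.2238.

Step 5 — scale by n: T² = 5 · 0.2238 = 1.119.

T² ≈ 1.119


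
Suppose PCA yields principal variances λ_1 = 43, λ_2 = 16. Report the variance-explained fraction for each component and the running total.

Step 1 — total variance = trace(Sigma) = Σ λ_i = 43 + 16 = 59.

Step 2 — fraction explained by component i = λ_i / Σ λ:
  PC1: 43/59 = 0.7288
  PC2: 16/59 = 0.2712

Step 3 — cumulative fraction after k components = (λ_1 + ... + λ_k) / Σ λ:
  k = 1: 43/59 = 0.7288
  k = 2: (43 + 16)/59 = 59/59 = 1

Summary (fraction, with percent):

explained: PC1 0.7288 (72.88%), PC2 0.2712 (27.12%);  cumulative: 0.7288, 1


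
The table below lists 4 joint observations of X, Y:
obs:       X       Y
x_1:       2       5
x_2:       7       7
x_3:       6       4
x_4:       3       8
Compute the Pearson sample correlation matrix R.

Step 1 — column means:
  mean(X) = (2 + 7 + 6 + 3) / 4 = 18/4 = 4.5
  mean(Y) = (5 + 7 + 4 + 8) / 4 = 24/4 = 6

Step 2 — sample variances and covariances s[i,j] = (1/(n-1)) · Σ_k (x_{k,i} - mean_i) · (x_{k,j} - mean_j), with n-1 = 3:
  s[X,X] = ((-2.5)·(-2.5) + (2.5)·(2.5) + (1.5)·(1.5) + (-1.5)·(-1.5)) / 3 = 17/3 = 5.6667
  s[X,Y] = ((-2.5)·(-1) + (2.5)·(1) + (1.5)·(-2) + (-1.5)·(2)) / 3 = -1/3 = -0.3333
  s[Y,Y] = ((-1)·(-1) + (1)·(1) + (-2)·(-2) + (2)·(2)) / 3 = 10/3 = 3.3333
  Sample standard deviations s_i = √(s[i,i]):
  s(X) = √(5.6667) = 2.3805
  s(Y) = √(3.3333) = 1.8257

Step 3 — r_{ij} = s_{ij} / (s_i · s_j):
  r[X,X] = 1 (diagonal).
  r[X,Y] = -0.3333 / (2.3805 · 1.8257) = -0.3333 / 4.3461 = -0.0767
  r[Y,Y] = 1 (diagonal).

R is symmetric with unit diagonal. Assembling:

R = [[1, -0.0767],
 [-0.0767, 1]]


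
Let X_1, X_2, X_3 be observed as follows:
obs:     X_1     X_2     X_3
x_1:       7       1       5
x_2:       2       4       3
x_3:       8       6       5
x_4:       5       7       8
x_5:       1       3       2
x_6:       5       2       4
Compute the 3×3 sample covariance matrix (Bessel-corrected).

Step 1 — column means:
  mean(X_1) = (7 + 2 + 8 + 5 + 1 + 5) / 6 = 28/6 = 4.6667
  mean(X_2) = (1 + 4 + 6 + 7 + 3 + 2) / 6 = 23/6 = 3.8333
  mean(X_3) = (5 + 3 + 5 + 8 + 2 + 4) / 6 = 27/6 = 4.5

Step 2 — sample covariance S[i,j] = (1/(n-1)) · Σ_k (x_{k,i} - mean_i) · (x_{k,j} - mean_j), with n-1 = 5.
  S[X_1,X_1] = ((2.3333)·(2.3333) + (-2.6667)·(-2.6667) + (3.3333)·(3.3333) + (0.3333)·(0.3333) + (-3.6667)·(-3.6667) + (0.3333)·(0.3333)) / 5 = 37.3333/5 = 7.4667
  S[X_1,X_2] = ((2.3333)·(-2.8333) + (-2.6667)·(0.1667) + (3.3333)·(2.1667) + (0.3333)·(3.1667) + (-3.6667)·(-0.8333) + (0.3333)·(-1.8333)) / 5 = 3.6667/5 = 0.7333
  S[X_1,X_3] = ((2.3333)·(0.5) + (-2.6667)·(-1.5) + (3.3333)·(0.5) + (0.3333)·(3.5) + (-3.6667)·(-2.5) + (0.3333)·(-0.5)) / 5 = 17/5 = 3.4
  S[X_2,X_2] = ((-2.8333)·(-2.8333) + (0.1667)·(0.1667) + (2.1667)·(2.1667) + (3.1667)·(3.1667) + (-0.8333)·(-0.8333) + (-1.8333)·(-1.8333)) / 5 = 26.8333/5 = 5.3667
  S[X_2,X_3] = ((-2.8333)·(0.5) + (0.1667)·(-1.5) + (2.1667)·(0.5) + (3.1667)·(3.5) + (-0.8333)·(-2.5) + (-1.8333)·(-0.5)) / 5 = 13.5/5 = 2.7
  S[X_3,X_3] = ((0.5)·(0.5) + (-1.5)·(-1.5) + (0.5)·(0.5) + (3.5)·(3.5) + (-2.5)·(-2.5) + (-0.5)·(-0.5)) / 5 = 21.5/5 = 4.3

S is symmetric (S[j,i] = S[i,j]). Assembling:

S = [[7.4667, 0.7333, 3.4],
 [0.7333, 5.3667, 2.7],
 [3.4, 2.7, 4.3]]


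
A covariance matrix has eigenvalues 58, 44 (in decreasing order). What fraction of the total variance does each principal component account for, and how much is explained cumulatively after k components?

Step 1 — total variance = trace(Sigma) = Σ λ_i = 58 + 44 = 102.

Step 2 — fraction explained by component i = λ_i / Σ λ:
  PC1: 58/102 = 0.5686
  PC2: 44/102 = 0.4314

Step 3 — cumulative fraction after k components = (λ_1 + ... + λ_k) / Σ λ:
  k = 1: 58/102 = 0.5686
  k = 2: (58 + 44)/102 = 102/102 = 1

Summary (fraction, with percent):

explained: PC1 0.5686 (56.86%), PC2 0.4314 (43.14%);  cumulative: 0.5686, 1


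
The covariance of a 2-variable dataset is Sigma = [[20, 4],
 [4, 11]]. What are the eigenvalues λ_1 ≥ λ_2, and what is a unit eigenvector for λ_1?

Step 1 — characteristic polynomial of 2×2 Sigma:
  det(Sigma - λI) = λ² - trace · λ + det = 0.
  trace = 20 + 11 = 31, det = 20·11 - (4)² = 204.
Step 2 — discriminant:
  Δ = trace² - 4·det = 961 - 816 = 145.
Step 3 — eigenvalues:
  λ = (trace ± √Δ)/2 = (31 ± 12.0416)/2,
  λ_1 = 21.5208,  λ_2 = 9.4792.

Step 4 — unit eigenvector for λ_1: solve (Sigma - λ_1 I)v = 0. First row:
  (20 - 21.5208)·v_x + (4)·v_y = 0, i.e. (-1.5208)·v_x + (4)·v_y = 0,
  so v ∝ (b, λ_1 - a) = (4, 1.5208) = u.
  ||u|| = √((4)² + (1.5208)²) = √(18.3128) ≈ 4.2793,
  v_1 = u/||u|| ≈ (0.9347, 0.3554) (||v_1|| = 1).

λ_1 = 21.5208,  λ_2 = 9.4792;  v_1 ≈ (0.9347, 0.3554)


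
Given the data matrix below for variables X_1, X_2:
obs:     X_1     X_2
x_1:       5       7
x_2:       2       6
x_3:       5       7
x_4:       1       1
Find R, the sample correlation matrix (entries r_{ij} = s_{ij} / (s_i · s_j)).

Step 1 — column means:
  mean(X_1) = (5 + 2 + 5 + 1) / 4 = 13/4 = 3.25
  mean(X_2) = (7 + 6 + 7 + 1) / 4 = 21/4 = 5.25

Step 2 — sample variances and covariances s[i,j] = (1/(n-1)) · Σ_k (x_{k,i} - mean_i) · (x_{k,j} - mean_j), with n-1 = 3:
  s[X_1,X_1] = ((1.75)·(1.75) + (-1.25)·(-1.25) + (1.75)·(1.75) + (-2.25)·(-2.25)) / 3 = 12.75/3 = 4.25
  s[X_1,X_2] = ((1.75)·(1.75) + (-1.25)·(0.75) + (1.75)·(1.75) + (-2.25)·(-4.25)) / 3 = 14.75/3 = 4.9167
  s[X_2,X_2] = ((1.75)·(1.75) + (0.75)·(0.75) + (1.75)·(1.75) + (-4.25)·(-4.25)) / 3 = 24.75/3 = 8.25
  Sample standard deviations s_i = √(s[i,i]):
  s(X_1) = √(4.25) = 2.0616
  s(X_2) = √(8.25) = 2.8723

Step 3 — r_{ij} = s_{ij} / (s_i · s_j):
  r[X_1,X_1] = 1 (diagonal).
  r[X_1,X_2] = 4.9167 / (2.0616 · 2.8723) = 4.9167 / 5.9214 = 0.8303
  r[X_2,X_2] = 1 (diagonal).

R is symmetric with unit diagonal. Assembling:

R = [[1, 0.8303],
 [0.8303, 1]]


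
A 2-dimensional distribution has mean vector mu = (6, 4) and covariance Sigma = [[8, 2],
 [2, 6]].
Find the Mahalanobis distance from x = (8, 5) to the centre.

Step 1 — centre the observation: (x - mu) = (2, 1).

Step 2 — invert Sigma. det(Sigma) = 8·6 - (2)² = 44.
  Sigma^{-1} = (1/det) · [[d, -b], [-b, a]] = [[0.1364, -0.0455],
 [-0.0455, 0.1818]].

Step 3 — form the quadratic (x - mu)^T · Sigma^{-1} · (x - mu):
  Sigma^{-1} · (x - mu) = (0.2273, 0.0909).
  (x - mu)^T · [Sigma^{-1} · (x - mu)] = (2)·(0.2273) + (1)·(0.0909) = 0.5455.

Step 4 — take square root: d = √(0.5455) ≈ 0.7385.

d(x, mu) = √(0.5455) ≈ 0.7385


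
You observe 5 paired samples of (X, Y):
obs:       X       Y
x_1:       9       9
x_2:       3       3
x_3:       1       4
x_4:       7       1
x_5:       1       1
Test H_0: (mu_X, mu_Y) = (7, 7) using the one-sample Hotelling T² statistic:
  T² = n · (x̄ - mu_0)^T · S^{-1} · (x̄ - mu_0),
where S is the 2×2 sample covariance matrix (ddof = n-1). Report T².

Step 1 — sample mean vector:
  mean(X) = (9 + 3 + 1 + 7 + 1) / 5 = 21/5 = 4.2
  mean(Y) = (9 + 3 + 4 + 1 + 1) / 5 = 18/5 = 3.6
  x̄ = (4.2, 3.6),  deviation x̄ - mu_0 = (4.2, 3.6) - (7, 7) = (-2.8, -3.4).

Step 2 — sample covariance matrix, S[i,j] = (1/(n-1)) · Σ_k (x_{k,i} - mean_i) · (x_{k,j} - mean_j), divisor n-1 = 4:
  S[X,X] = ((4.8)·(4.8) + (-1.2)·(-1.2) + (-3.2)·(-3.2) + (2.8)·(2.8) + (-3.2)·(-3.2)) / 4 = 52.8/4 = 13.2
  S[X,Y] = ((4.8)·(5.4) + (-1.2)·(-0.6) + (-3.2)·(0.4) + (2.8)·(-2.6) + (-3.2)·(-2.6)) / 4 = 26.4/4 = 6.6
  S[Y,Y] = ((5.4)·(5.4) + (-0.6)·(-0.6) + (0.4)·(0.4) + (-2.6)·(-2.6) + (-2.6)·(-2.6)) / 4 = 43.2/4 = 10.8
  S = [[13.2, 6.6],
 [6.6, 10.8]].

Step 3 — invert S. det(S) = 13.2·10.8 - (6.6)² = 99.
  S^{-1} = (1/det) · [[d, -b], [-b, a]] = [[0.1091, -0.0667],
 [-0.0667, 0.1333]].

Step 4 — quadratic form (x̄ - mu_0)^T · S^{-1} · (x̄ - mu_0):
  S^{-1} · (x̄ - mu_0) = (-0.0788, -0.2667),
  (x̄ - mu_0)^T · [...] = (-2.8)·(-0.0788) + (-3.4)·(-0.2667) = 1.1273.

Step 5 — scale by n: T² = 5 · 1.1273 = 5.6364.

T² ≈ 5.6364


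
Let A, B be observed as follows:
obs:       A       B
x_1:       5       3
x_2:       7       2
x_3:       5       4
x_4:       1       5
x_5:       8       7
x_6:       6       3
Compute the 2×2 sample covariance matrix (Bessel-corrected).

Step 1 — column means:
  mean(A) = (5 + 7 + 5 + 1 + 8 + 6) / 6 = 32/6 = 5.3333
  mean(B) = (3 + 2 + 4 + 5 + 7 + 3) / 6 = 24/6 = 4

Step 2 — sample covariance S[i,j] = (1/(n-1)) · Σ_k (x_{k,i} - mean_i) · (x_{k,j} - mean_j), with n-1 = 5.
  S[A,A] = ((-0.3333)·(-0.3333) + (1.6667)·(1.6667) + (-0.3333)·(-0.3333) + (-4.3333)·(-4.3333) + (2.6667)·(2.6667) + (0.6667)·(0.6667)) / 5 = 29.3333/5 = 5.8667
  S[A,B] = ((-0.3333)·(-1) + (1.6667)·(-2) + (-0.3333)·(0) + (-4.3333)·(1) + (2.6667)·(3) + (0.6667)·(-1)) / 5 = 0/5 = 0
  S[B,B] = ((-1)·(-1) + (-2)·(-2) + (0)·(0) + (1)·(1) + (3)·(3) + (-1)·(-1)) / 5 = 16/5 = 3.2

S is symmetric (S[j,i] = S[i,j]). Assembling:

S = [[5.8667, 0],
 [0, 3.2]]


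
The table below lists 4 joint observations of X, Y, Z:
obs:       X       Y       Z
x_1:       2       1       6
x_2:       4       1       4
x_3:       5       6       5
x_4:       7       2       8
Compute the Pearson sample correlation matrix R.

Step 1 — column means:
  mean(X) = (2 + 4 + 5 + 7) / 4 = 18/4 = 4.5
  mean(Y) = (1 + 1 + 6 + 2) / 4 = 10/4 = 2.5
  mean(Z) = (6 + 4 + 5 + 8) / 4 = 23/4 = 5.75

Step 2 — sample variances and covariances s[i,j] = (1/(n-1)) · Σ_k (x_{k,i} - mean_i) · (x_{k,j} - mean_j), with n-1 = 3:
  s[X,X] = ((-2.5)·(-2.5) + (-0.5)·(-0.5) + (0.5)·(0.5) + (2.5)·(2.5)) / 3 = 13/3 = 4.3333
  s[X,Y] = ((-2.5)·(-1.5) + (-0.5)·(-1.5) + (0.5)·(3.5) + (2.5)·(-0.5)) / 3 = 5/3 = 1.6667
  s[X,Z] = ((-2.5)·(0.25) + (-0.5)·(-1.75) + (0.5)·(-0.75) + (2.5)·(2.25)) / 3 = 5.5/3 = 1.8333
  s[Y,Y] = ((-1.5)·(-1.5) + (-1.5)·(-1.5) + (3.5)·(3.5) + (-0.5)·(-0.5)) / 3 = 17/3 = 5.6667
  s[Y,Z] = ((-1.5)·(0.25) + (-1.5)·(-1.75) + (3.5)·(-0.75) + (-0.5)·(2.25)) / 3 = -1.5/3 = -0.5
  s[Z,Z] = ((0.25)·(0.25) + (-1.75)·(-1.75) + (-0.75)·(-0.75) + (2.25)·(2.25)) / 3 = 8.75/3 = 2.9167
  Sample standard deviations s_i = √(s[i,i]):
  s(X) = √(4.3333) = 2.0817
  s(Y) = √(5.6667) = 2.3805
  s(Z) = √(2.9167) = 1.7078

Step 3 — r_{ij} = s_{ij} / (s_i · s_j):
  r[X,X] = 1 (diagonal).
  r[X,Y] = 1.6667 / (2.0817 · 2.3805) = 1.6667 / 4.9554 = 0.3363
  r[X,Z] = 1.8333 / (2.0817 · 1.7078) = 1.8333 / 3.5551 = 0.5157
  r[Y,Y] = 1 (diagonal).
  r[Y,Z] = -0.5 / (2.3805 · 1.7078) = -0.5 / 4.0654 = -0.123
  r[Z,Z] = 1 (diagonal).

R is symmetric with unit diagonal. Assembling:

R = [[1, 0.3363, 0.5157],
 [0.3363, 1, -0.123],
 [0.5157, -0.123, 1]]
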